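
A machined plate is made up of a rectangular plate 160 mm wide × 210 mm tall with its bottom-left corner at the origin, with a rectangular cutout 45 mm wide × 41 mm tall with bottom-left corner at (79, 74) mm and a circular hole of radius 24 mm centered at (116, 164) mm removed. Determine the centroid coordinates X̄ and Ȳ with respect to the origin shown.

X̄ = 76.50 mm, Ȳ = 102.08 mm

plate: A = 160 × 210 = 33600.00, centroid at (80.00, 105.00).
hole 1: A = −(45 × 41) = -1845.00, centroid at (101.50, 94.50).
hole 2: A = −π·24² = -1809.56, centroid at (116.00, 164.00).
ΣA = 29945.44 mm², ΣAX̄ = 2290823.85 mm³, ΣAȲ = 3056880.09 mm³.
X̄ = 2290823.85/29945.44 = 76.50 mm; Ȳ = 3056880.09/29945.44 = 102.08 mm.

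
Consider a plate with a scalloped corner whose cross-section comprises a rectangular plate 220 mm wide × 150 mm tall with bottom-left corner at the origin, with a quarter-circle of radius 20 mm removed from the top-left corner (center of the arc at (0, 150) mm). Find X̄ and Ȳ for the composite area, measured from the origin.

X̄ = 110.98 mm, Ȳ = 74.36 mm

plate: A = 220 × 150 = 33000.00, centroid at (110.00, 75.00).
removed quarter-circle: A = −¼π·20² = -314.16, centroid at (8.49, 141.51).
ΣA = 32685.84 mm²
ΣAX̄ = (33000.00)(110.00) + (-314.16)(8.49) = 3627333.33 mm³
ΣAȲ = (33000.00)(75.00) + (-314.16)(141.51) = 2430542.78 mm³
X̄ = 3627333.33 / 32685.84 = 110.98 mm
Ȳ = 2430542.78 / 32685.84 = 74.36 mm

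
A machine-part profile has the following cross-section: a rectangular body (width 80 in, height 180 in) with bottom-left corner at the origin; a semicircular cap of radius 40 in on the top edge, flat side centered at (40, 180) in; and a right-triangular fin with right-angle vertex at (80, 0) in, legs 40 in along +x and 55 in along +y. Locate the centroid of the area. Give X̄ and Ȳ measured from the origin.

rectangular body: A = 80 × 180 = 14400.00, centroid at (40.00, 90.00).
semicircular top: A = ½π·40² = 2513.27, centroid at (40.00, 196.98).
triangular fin: A = ½·40·55 = 1100.00, centroid at (93.33, 18.33).
ΣA = 18013.27 in², ΣAX̄ = 779197.63 in³, ΣAȲ = 1811222.68 in³.
X̄ = 779197.63/18013.27 = 43.26 in; Ȳ = 1811222.68/18013.27 = 100.55 in.

X̄ = 43.26 in, Ȳ = 100.55 in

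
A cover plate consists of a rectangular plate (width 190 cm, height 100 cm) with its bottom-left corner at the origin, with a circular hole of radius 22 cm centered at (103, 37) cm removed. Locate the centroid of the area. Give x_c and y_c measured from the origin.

x_c = 94.30 cm, y_c = 51.13 cm

plate: A = 190 × 100 = 19000.00, centroid at (95.00, 50.00).
hole: A = −π·22² = -1520.53, centroid at (103.00, 37.00).
ΣA = 17479.47 cm²
ΣAx_c = (19000.00)(95.00) + (-1520.53)(103.00) = 1648385.32 cm³
ΣAy_c = (19000.00)(50.00) + (-1520.53)(37.00) = 893740.36 cm³
x_c = 1648385.32 / 17479.47 = 94.30 cm
y_c = 893740.36 / 17479.47 = 51.13 cm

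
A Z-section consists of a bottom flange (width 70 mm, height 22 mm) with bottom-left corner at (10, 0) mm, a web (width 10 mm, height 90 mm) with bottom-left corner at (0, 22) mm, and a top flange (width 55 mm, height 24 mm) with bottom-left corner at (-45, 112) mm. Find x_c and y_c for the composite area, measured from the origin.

x_c = 13.48 mm, y_c = 64.07 mm

bottom flange: A = 70 × 22 = 1540.00, centroid at (45.00, 11.00).
web: A = 10 × 90 = 900.00, centroid at (5.00, 67.00).
top flange: A = 55 × 24 = 1320.00, centroid at (-17.50, 124.00).
ΣA = 3760.00 mm²
ΣAx_c = (1540.00)(45.00) + (900.00)(5.00) + (1320.00)(-17.50) = 50700.00 mm³
ΣAy_c = (1540.00)(11.00) + (900.00)(67.00) + (1320.00)(124.00) = 240920.00 mm³
x_c = 50700.00 / 3760.00 = 13.48 mm
y_c = 240920.00 / 3760.00 = 64.07 mm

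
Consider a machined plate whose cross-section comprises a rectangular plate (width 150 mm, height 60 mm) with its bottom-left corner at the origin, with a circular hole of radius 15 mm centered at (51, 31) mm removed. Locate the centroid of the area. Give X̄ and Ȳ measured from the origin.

X̄ = 77.05 mm, Ȳ = 29.91 mm

plate: A = 150 × 60 = 9000.00, centroid at (75.00, 30.00).
hole: A = −π·15² = -706.86, centroid at (51.00, 31.00).
ΣA = 8293.14 mm², ΣAX̄ = 638950.22 mm³, ΣAȲ = 248087.39 mm³.
X̄ = 638950.22/8293.14 = 77.05 mm; Ȳ = 248087.39/8293.14 = 29.91 mm.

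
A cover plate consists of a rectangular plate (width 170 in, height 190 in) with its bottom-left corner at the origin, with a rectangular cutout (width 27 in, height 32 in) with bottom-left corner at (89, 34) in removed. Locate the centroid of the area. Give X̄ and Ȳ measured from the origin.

plate: A = 170 × 190 = 32300.00, centroid at (85.00, 95.00).
hole: A = −(27 × 32) = -864.00, centroid at (102.50, 50.00).
ΣA = 31436.00 in²
ΣAX̄ = (32300.00)(85.00) + (-864.00)(102.50) = 2656940.00 in³
ΣAȲ = (32300.00)(95.00) + (-864.00)(50.00) = 3025300.00 in³
X̄ = 2656940.00 / 31436.00 = 84.52 in
Ȳ = 3025300.00 / 31436.00 = 96.24 in

X̄ = 84.52 in, Ȳ = 96.24 in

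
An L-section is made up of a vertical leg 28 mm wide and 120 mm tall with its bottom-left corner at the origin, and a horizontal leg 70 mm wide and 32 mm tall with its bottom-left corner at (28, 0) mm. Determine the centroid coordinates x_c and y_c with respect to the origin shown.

x_c = 33.60 mm, y_c = 42.40 mm

vertical leg: A = 28 × 120 = 3360.00, centroid at (14.00, 60.00).
horizontal leg: A = 70 × 32 = 2240.00, centroid at (63.00, 16.00).
ΣA = 5600.00 mm², ΣAx_c = 188160.00 mm³, ΣAy_c = 237440.00 mm³.
x_c = 188160.00/5600.00 = 33.60 mm; y_c = 237440.00/5600.00 = 42.40 mm.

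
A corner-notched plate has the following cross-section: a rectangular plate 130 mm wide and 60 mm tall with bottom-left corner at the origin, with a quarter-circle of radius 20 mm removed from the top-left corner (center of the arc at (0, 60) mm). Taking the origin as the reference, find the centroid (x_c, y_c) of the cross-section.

x_c = 67.37 mm, y_c = 29.10 mm

plate: A = 130 × 60 = 7800.00, centroid at (65.00, 30.00).
removed quarter-circle: A = −¼π·20² = -314.16, centroid at (8.49, 51.51).
ΣA = 7485.84 mm²
ΣAx_c = (7800.00)(65.00) + (-314.16)(8.49) = 504333.33 mm³
ΣAy_c = (7800.00)(30.00) + (-314.16)(51.51) = 217817.11 mm³
x_c = 504333.33 / 7485.84 = 67.37 mm
y_c = 217817.11 / 7485.84 = 29.10 mm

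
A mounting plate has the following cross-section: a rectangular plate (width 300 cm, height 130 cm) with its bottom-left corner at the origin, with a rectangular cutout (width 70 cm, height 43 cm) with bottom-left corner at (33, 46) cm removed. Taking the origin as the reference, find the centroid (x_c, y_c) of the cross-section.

x_c = 156.86 cm, y_c = 64.79 cm

plate: A = 300 × 130 = 39000.00, centroid at (150.00, 65.00).
hole: A = −(70 × 43) = -3010.00, centroid at (68.00, 67.50).
ΣA = 35990.00 cm²
ΣAx_c = (39000.00)(150.00) + (-3010.00)(68.00) = 5645320.00 cm³
ΣAy_c = (39000.00)(65.00) + (-3010.00)(67.50) = 2331825.00 cm³
x_c = 5645320.00 / 35990.00 = 156.86 cm
y_c = 2331825.00 / 35990.00 = 64.79 cm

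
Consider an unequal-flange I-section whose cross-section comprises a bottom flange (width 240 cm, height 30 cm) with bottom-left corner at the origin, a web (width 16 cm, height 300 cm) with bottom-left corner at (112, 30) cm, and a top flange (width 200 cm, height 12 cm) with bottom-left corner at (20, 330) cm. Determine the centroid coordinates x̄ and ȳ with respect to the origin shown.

bottom flange: A = 240 × 30 = 7200.00, centroid at (120.00, 15.00).
web: A = 16 × 300 = 4800.00, centroid at (120.00, 180.00).
top flange: A = 200 × 12 = 2400.00, centroid at (120.00, 336.00).
ΣA = 14400.00 cm²
ΣAx̄ = (7200.00)(120.00) + (4800.00)(120.00) + (2400.00)(120.00) = 1728000.00 cm³
ΣAȳ = (7200.00)(15.00) + (4800.00)(180.00) + (2400.00)(336.00) = 1778400.00 cm³
x̄ = 1728000.00 / 14400.00 = 120.00 cm
ȳ = 1778400.00 / 14400.00 = 123.50 cm

x̄ = 120.00 cm, ȳ = 123.50 cm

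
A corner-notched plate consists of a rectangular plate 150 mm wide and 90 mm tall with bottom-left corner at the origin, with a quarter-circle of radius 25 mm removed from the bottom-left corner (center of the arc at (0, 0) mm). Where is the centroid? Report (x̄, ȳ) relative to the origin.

Part | A | x̄ᵢ | ȳᵢ | A·x̄ᵢ | A·ȳᵢ
plate | 13500.00 | 75.00 | 45.00 | 1012500.00 | 607500.00
removed quarter-circle | -490.87 | 10.61 | 10.61 | -5208.33 | -5208.33
Σ | 13009.13 |  |  | 1007291.67 | 602291.67
x̄ = 1007291.67 / 13009.13 = 77.43 mm
ȳ = 602291.67 / 13009.13 = 46.30 mm

x̄ = 77.43 mm, ȳ = 46.30 mm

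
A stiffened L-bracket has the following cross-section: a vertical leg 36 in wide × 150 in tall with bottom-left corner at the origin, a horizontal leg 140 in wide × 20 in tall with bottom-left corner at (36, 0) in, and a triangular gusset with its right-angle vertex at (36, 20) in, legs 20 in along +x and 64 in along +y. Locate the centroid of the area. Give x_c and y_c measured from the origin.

x_c = 47.66 in, y_c = 51.97 in

vertical leg: A = 36 × 150 = 5400.00, centroid at (18.00, 75.00).
horizontal leg: A = 140 × 20 = 2800.00, centroid at (106.00, 10.00).
gusset: A = ½·20·64 = 640.00, centroid at (42.67, 41.33).
ΣA = 8840.00 in², ΣAx_c = 421306.67 in³, ΣAy_c = 459453.33 in³.
x_c = 421306.67/8840.00 = 47.66 in; y_c = 459453.33/8840.00 = 51.97 in.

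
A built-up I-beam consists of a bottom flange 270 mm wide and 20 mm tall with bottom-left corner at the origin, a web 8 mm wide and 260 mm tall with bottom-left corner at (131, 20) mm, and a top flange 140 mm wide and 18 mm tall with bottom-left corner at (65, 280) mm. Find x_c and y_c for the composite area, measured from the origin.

x_c = 135.00 mm, y_c = 109.43 mm

bottom flange: A = 270 × 20 = 5400.00, centroid at (135.00, 10.00).
web: A = 8 × 260 = 2080.00, centroid at (135.00, 150.00).
top flange: A = 140 × 18 = 2520.00, centroid at (135.00, 289.00).
ΣA = 10000.00 mm², ΣAx_c = 1350000.00 mm³, ΣAy_c = 1094280.00 mm³.
x_c = 1350000.00/10000.00 = 135.00 mm; y_c = 1094280.00/10000.00 = 109.43 mm.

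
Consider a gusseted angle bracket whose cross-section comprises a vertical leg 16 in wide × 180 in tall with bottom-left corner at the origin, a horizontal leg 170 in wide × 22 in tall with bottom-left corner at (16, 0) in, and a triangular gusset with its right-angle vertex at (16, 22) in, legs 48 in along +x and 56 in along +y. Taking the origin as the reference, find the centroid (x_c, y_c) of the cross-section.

vertical leg: A = 16 × 180 = 2880.00, centroid at (8.00, 90.00).
horizontal leg: A = 170 × 22 = 3740.00, centroid at (101.00, 11.00).
gusset: A = ½·48·56 = 1344.00, centroid at (32.00, 40.67).
ΣA = 7964.00 in²
ΣAx_c = (2880.00)(8.00) + (3740.00)(101.00) + (1344.00)(32.00) = 443788.00 in³
ΣAy_c = (2880.00)(90.00) + (3740.00)(11.00) + (1344.00)(40.67) = 354996.00 in³
x_c = 443788.00 / 7964.00 = 55.72 in
y_c = 354996.00 / 7964.00 = 44.58 in

x_c = 55.72 in, y_c = 44.58 in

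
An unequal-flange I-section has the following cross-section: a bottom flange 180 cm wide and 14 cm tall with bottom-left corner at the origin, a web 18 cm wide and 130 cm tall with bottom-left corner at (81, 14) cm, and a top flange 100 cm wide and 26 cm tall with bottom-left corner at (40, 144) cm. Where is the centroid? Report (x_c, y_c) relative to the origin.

x_c = 90.00 cm, y_c = 81.86 cm

Part | A | x̄ᵢ | ȳᵢ | A·x̄ᵢ | A·ȳᵢ
bottom flange | 2520.00 | 90.00 | 7.00 | 226800.00 | 17640.00
web | 2340.00 | 90.00 | 79.00 | 210600.00 | 184860.00
top flange | 2600.00 | 90.00 | 157.00 | 234000.00 | 408200.00
Σ | 7460.00 |  |  | 671400.00 | 610700.00
x_c = 671400.00 / 7460.00 = 90.00 cm
y_c = 610700.00 / 7460.00 = 81.86 cm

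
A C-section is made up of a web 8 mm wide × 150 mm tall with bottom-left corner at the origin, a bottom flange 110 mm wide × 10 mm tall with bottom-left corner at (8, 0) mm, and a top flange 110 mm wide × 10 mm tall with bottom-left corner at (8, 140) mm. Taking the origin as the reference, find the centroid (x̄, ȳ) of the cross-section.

Part | A | x̄ᵢ | ȳᵢ | A·x̄ᵢ | A·ȳᵢ
web | 1200.00 | 4.00 | 75.00 | 4800.00 | 90000.00
bottom flange | 1100.00 | 63.00 | 5.00 | 69300.00 | 5500.00
top flange | 1100.00 | 63.00 | 145.00 | 69300.00 | 159500.00
Σ | 3400.00 |  |  | 143400.00 | 255000.00
x̄ = 143400.00 / 3400.00 = 42.18 mm
ȳ = 255000.00 / 3400.00 = 75.00 mm

x̄ = 42.18 mm, ȳ = 75.00 mm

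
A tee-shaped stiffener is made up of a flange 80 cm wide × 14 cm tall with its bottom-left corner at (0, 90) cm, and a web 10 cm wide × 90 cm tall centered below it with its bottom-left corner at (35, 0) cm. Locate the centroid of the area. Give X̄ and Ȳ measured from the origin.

web: A = 10 × 90 = 900.00, centroid at (40.00, 45.00).
flange: A = 80 × 14 = 1120.00, centroid at (40.00, 97.00).
ΣA = 2020.00 cm², ΣAX̄ = 80800.00 cm³, ΣAȲ = 149140.00 cm³.
X̄ = 80800.00/2020.00 = 40.00 cm; Ȳ = 149140.00/2020.00 = 73.83 cm.

X̄ = 40.00 cm, Ȳ = 73.83 cm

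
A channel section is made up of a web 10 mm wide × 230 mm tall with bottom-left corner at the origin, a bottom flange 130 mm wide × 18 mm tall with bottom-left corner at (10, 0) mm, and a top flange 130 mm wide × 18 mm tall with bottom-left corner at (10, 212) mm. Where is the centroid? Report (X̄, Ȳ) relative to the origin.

X̄ = 51.93 mm, Ȳ = 115.00 mm

web: A = 10 × 230 = 2300.00, centroid at (5.00, 115.00).
bottom flange: A = 130 × 18 = 2340.00, centroid at (75.00, 9.00).
top flange: A = 130 × 18 = 2340.00, centroid at (75.00, 221.00).
ΣA = 6980.00 mm², ΣAX̄ = 362500.00 mm³, ΣAȲ = 802700.00 mm³.
X̄ = 362500.00/6980.00 = 51.93 mm; Ȳ = 802700.00/6980.00 = 115.00 mm.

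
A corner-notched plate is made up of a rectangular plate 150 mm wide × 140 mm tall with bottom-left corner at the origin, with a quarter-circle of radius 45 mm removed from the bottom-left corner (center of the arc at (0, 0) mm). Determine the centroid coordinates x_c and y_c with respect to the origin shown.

x_c = 79.58 mm, y_c = 74.17 mm

plate: A = 150 × 140 = 21000.00, centroid at (75.00, 70.00).
removed quarter-circle: A = −¼π·45² = -1590.43, centroid at (19.10, 19.10).
ΣA = 19409.57 mm²
ΣAx_c = (21000.00)(75.00) + (-1590.43)(19.10) = 1544625.00 mm³
ΣAy_c = (21000.00)(70.00) + (-1590.43)(19.10) = 1439625.00 mm³
x_c = 1544625.00 / 19409.57 = 79.58 mm
y_c = 1439625.00 / 19409.57 = 74.17 mm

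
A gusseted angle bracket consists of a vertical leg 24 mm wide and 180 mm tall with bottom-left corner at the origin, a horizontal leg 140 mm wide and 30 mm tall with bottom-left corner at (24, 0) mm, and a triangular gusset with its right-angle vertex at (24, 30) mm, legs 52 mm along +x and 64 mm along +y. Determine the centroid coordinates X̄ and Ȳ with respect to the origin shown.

X̄ = 50.61 mm, Ȳ = 52.75 mm

vertical leg: A = 24 × 180 = 4320.00, centroid at (12.00, 90.00).
horizontal leg: A = 140 × 30 = 4200.00, centroid at (94.00, 15.00).
gusset: A = ½·52·64 = 1664.00, centroid at (41.33, 51.33).
ΣA = 10184.00 mm²
ΣAX̄ = (4320.00)(12.00) + (4200.00)(94.00) + (1664.00)(41.33) = 515418.67 mm³
ΣAȲ = (4320.00)(90.00) + (4200.00)(15.00) + (1664.00)(51.33) = 537218.67 mm³
X̄ = 515418.67 / 10184.00 = 50.61 mm
Ȳ = 537218.67 / 10184.00 = 52.75 mm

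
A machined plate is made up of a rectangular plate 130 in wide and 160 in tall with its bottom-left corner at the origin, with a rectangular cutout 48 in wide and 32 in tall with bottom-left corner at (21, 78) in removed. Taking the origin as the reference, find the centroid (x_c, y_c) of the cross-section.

x_c = 66.59 in, y_c = 78.88 in

plate: A = 130 × 160 = 20800.00, centroid at (65.00, 80.00).
hole: A = −(48 × 32) = -1536.00, centroid at (45.00, 94.00).
ΣA = 19264.00 in²
ΣAx_c = (20800.00)(65.00) + (-1536.00)(45.00) = 1282880.00 in³
ΣAy_c = (20800.00)(80.00) + (-1536.00)(94.00) = 1519616.00 in³
x_c = 1282880.00 / 19264.00 = 66.59 in
y_c = 1519616.00 / 19264.00 = 78.88 in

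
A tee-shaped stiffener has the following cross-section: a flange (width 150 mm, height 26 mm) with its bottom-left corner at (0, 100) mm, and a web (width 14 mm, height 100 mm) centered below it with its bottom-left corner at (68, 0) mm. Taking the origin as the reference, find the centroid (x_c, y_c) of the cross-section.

Part | A | x̄ᵢ | ȳᵢ | A·x̄ᵢ | A·ȳᵢ
web | 1400.00 | 75.00 | 50.00 | 105000.00 | 70000.00
flange | 3900.00 | 75.00 | 113.00 | 292500.00 | 440700.00
Σ | 5300.00 |  |  | 397500.00 | 510700.00
x_c = 397500.00 / 5300.00 = 75.00 mm
y_c = 510700.00 / 5300.00 = 96.36 mm

x_c = 75.00 mm, y_c = 96.36 mm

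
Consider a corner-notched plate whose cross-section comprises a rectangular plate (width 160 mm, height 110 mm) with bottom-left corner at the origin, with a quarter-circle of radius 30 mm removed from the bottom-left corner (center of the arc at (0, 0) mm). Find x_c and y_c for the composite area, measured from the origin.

plate: A = 160 × 110 = 17600.00, centroid at (80.00, 55.00).
removed quarter-circle: A = −¼π·30² = -706.86, centroid at (12.73, 12.73).
ΣA = 16893.14 mm²
ΣAx_c = (17600.00)(80.00) + (-706.86)(12.73) = 1399000.00 mm³
ΣAy_c = (17600.00)(55.00) + (-706.86)(12.73) = 959000.00 mm³
x_c = 1399000.00 / 16893.14 = 82.81 mm
y_c = 959000.00 / 16893.14 = 56.77 mm

x_c = 82.81 mm, y_c = 56.77 mm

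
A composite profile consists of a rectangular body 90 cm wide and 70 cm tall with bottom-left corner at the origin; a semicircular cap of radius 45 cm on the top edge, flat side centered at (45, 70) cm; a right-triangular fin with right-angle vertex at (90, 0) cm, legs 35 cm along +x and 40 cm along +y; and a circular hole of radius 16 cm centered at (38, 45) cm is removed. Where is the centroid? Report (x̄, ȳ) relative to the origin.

rectangular body: A = 90 × 70 = 6300.00, centroid at (45.00, 35.00).
semicircular top: A = ½π·45² = 3180.86, centroid at (45.00, 89.10).
triangular fin: A = ½·35·40 = 700.00, centroid at (101.67, 13.33).
hole: A = −π·16² = -804.25, centroid at (38.00, 45.00).
ΣA = 9376.61 cm², ΣAx̄ = 467244.07 cm³, ΣAȳ = 477052.57 cm³.
x̄ = 467244.07/9376.61 = 49.83 cm; ȳ = 477052.57/9376.61 = 50.88 cm.

x̄ = 49.83 cm, ȳ = 50.88 cm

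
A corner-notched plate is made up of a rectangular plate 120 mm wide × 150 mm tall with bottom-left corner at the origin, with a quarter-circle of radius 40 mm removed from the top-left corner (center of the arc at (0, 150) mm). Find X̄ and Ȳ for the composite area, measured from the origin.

Part | A | x̄ᵢ | ȳᵢ | A·x̄ᵢ | A·ȳᵢ
plate | 18000.00 | 60.00 | 75.00 | 1080000.00 | 1350000.00
removed quarter-circle | -1256.64 | 16.98 | 133.02 | -21333.33 | -167162.23
Σ | 16743.36 |  |  | 1058666.67 | 1182837.77
X̄ = 1058666.67 / 16743.36 = 63.23 mm
Ȳ = 1182837.77 / 16743.36 = 70.65 mm

X̄ = 63.23 mm, Ȳ = 70.65 mm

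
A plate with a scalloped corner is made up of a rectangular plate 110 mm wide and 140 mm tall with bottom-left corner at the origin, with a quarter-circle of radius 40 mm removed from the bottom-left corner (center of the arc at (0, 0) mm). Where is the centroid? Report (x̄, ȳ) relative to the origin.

Part | A | x̄ᵢ | ȳᵢ | A·x̄ᵢ | A·ȳᵢ
plate | 15400.00 | 55.00 | 70.00 | 847000.00 | 1078000.00
removed quarter-circle | -1256.64 | 16.98 | 16.98 | -21333.33 | -21333.33
Σ | 14143.36 |  |  | 825666.67 | 1056666.67
x̄ = 825666.67 / 14143.36 = 58.38 mm
ȳ = 1056666.67 / 14143.36 = 74.71 mm

x̄ = 58.38 mm, ȳ = 74.71 mm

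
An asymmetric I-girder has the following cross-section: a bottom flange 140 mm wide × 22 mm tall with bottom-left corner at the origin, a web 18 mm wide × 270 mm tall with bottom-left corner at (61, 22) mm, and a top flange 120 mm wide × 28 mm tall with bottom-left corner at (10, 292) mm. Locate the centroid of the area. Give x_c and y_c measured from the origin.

bottom flange: A = 140 × 22 = 3080.00, centroid at (70.00, 11.00).
web: A = 18 × 270 = 4860.00, centroid at (70.00, 157.00).
top flange: A = 120 × 28 = 3360.00, centroid at (70.00, 306.00).
ΣA = 11300.00 mm², ΣAx_c = 791000.00 mm³, ΣAy_c = 1825060.00 mm³.
x_c = 791000.00/11300.00 = 70.00 mm; y_c = 1825060.00/11300.00 = 161.51 mm.

x_c = 70.00 mm, y_c = 161.51 mm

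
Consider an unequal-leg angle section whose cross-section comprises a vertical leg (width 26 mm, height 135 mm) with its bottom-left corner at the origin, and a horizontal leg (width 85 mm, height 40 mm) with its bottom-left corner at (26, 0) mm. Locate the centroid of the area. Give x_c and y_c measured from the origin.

vertical leg: A = 26 × 135 = 3510.00, centroid at (13.00, 67.50).
horizontal leg: A = 85 × 40 = 3400.00, centroid at (68.50, 20.00).
ΣA = 6910.00 mm²
ΣAx_c = (3510.00)(13.00) + (3400.00)(68.50) = 278530.00 mm³
ΣAy_c = (3510.00)(67.50) + (3400.00)(20.00) = 304925.00 mm³
x_c = 278530.00 / 6910.00 = 40.31 mm
y_c = 304925.00 / 6910.00 = 44.13 mm

x_c = 40.31 mm, y_c = 44.13 mm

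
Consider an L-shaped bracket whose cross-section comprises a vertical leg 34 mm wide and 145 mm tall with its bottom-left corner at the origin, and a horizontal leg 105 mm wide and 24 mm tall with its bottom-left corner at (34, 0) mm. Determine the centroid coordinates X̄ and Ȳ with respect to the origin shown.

X̄ = 40.51 mm, Ȳ = 52.04 mm

Part | A | x̄ᵢ | ȳᵢ | A·x̄ᵢ | A·ȳᵢ
vertical leg | 4930.00 | 17.00 | 72.50 | 83810.00 | 357425.00
horizontal leg | 2520.00 | 86.50 | 12.00 | 217980.00 | 30240.00
Σ | 7450.00 |  |  | 301790.00 | 387665.00
X̄ = 301790.00 / 7450.00 = 40.51 mm
Ȳ = 387665.00 / 7450.00 = 52.04 mm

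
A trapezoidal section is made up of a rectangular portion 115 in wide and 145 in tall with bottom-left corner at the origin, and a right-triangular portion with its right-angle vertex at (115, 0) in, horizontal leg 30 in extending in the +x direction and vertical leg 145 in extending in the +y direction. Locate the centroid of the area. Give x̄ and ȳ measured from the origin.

rectangular portion: A = 115 × 145 = 16675.00, centroid at (57.50, 72.50).
triangular portion: A = ½·30·145 = 2175.00, centroid at (125.00, 48.33).
ΣA = 18850.00 in², ΣAx̄ = 1230687.50 in³, ΣAȳ = 1314062.50 in³.
x̄ = 1230687.50/18850.00 = 65.29 in; ȳ = 1314062.50/18850.00 = 69.71 in.

x̄ = 65.29 in, ȳ = 69.71 in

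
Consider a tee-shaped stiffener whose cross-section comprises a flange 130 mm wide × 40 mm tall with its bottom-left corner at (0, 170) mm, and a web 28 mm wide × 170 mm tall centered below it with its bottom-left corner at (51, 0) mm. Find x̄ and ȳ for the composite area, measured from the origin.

x̄ = 65.00 mm, ȳ = 139.82 mm

web: A = 28 × 170 = 4760.00, centroid at (65.00, 85.00).
flange: A = 130 × 40 = 5200.00, centroid at (65.00, 190.00).
ΣA = 9960.00 mm², ΣAx̄ = 647400.00 mm³, ΣAȳ = 1392600.00 mm³.
x̄ = 647400.00/9960.00 = 65.00 mm; ȳ = 1392600.00/9960.00 = 139.82 mm.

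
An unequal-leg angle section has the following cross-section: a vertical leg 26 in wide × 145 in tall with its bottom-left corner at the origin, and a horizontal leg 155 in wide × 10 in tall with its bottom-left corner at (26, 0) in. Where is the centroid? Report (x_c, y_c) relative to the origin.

vertical leg: A = 26 × 145 = 3770.00, centroid at (13.00, 72.50).
horizontal leg: A = 155 × 10 = 1550.00, centroid at (103.50, 5.00).
ΣA = 5320.00 in², ΣAx_c = 209435.00 in³, ΣAy_c = 281075.00 in³.
x_c = 209435.00/5320.00 = 39.37 in; y_c = 281075.00/5320.00 = 52.83 in.

x_c = 39.37 in, y_c = 52.83 in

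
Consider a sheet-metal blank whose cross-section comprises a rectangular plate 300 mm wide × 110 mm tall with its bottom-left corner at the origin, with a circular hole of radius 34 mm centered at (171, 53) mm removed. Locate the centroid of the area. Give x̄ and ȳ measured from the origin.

Part | A | x̄ᵢ | ȳᵢ | A·x̄ᵢ | A·ȳᵢ
plate | 33000.00 | 150.00 | 55.00 | 4950000.00 | 1815000.00
hole | -3631.68 | 171.00 | 53.00 | -621017.47 | -192479.10
Σ | 29368.32 |  |  | 4328982.53 | 1622520.90
x̄ = 4328982.53 / 29368.32 = 147.40 mm
ȳ = 1622520.90 / 29368.32 = 55.25 mm

x̄ = 147.40 mm, ȳ = 55.25 mm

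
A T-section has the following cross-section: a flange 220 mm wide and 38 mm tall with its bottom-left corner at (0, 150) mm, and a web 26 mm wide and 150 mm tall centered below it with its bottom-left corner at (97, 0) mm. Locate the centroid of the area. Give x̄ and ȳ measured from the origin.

web: A = 26 × 150 = 3900.00, centroid at (110.00, 75.00).
flange: A = 220 × 38 = 8360.00, centroid at (110.00, 169.00).
ΣA = 12260.00 mm²
ΣAx̄ = (3900.00)(110.00) + (8360.00)(110.00) = 1348600.00 mm³
ΣAȳ = (3900.00)(75.00) + (8360.00)(169.00) = 1705340.00 mm³
x̄ = 1348600.00 / 12260.00 = 110.00 mm
ȳ = 1705340.00 / 12260.00 = 139.10 mm

x̄ = 110.00 mm, ȳ = 139.10 mm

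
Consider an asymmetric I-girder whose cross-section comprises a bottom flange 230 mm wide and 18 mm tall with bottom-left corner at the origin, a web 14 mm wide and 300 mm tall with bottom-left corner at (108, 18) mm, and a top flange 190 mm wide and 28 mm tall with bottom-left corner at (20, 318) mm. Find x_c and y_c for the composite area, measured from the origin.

x_c = 115.00 mm, y_c = 183.68 mm

bottom flange: A = 230 × 18 = 4140.00, centroid at (115.00, 9.00).
web: A = 14 × 300 = 4200.00, centroid at (115.00, 168.00).
top flange: A = 190 × 28 = 5320.00, centroid at (115.00, 332.00).
ΣA = 13660.00 mm², ΣAx_c = 1570900.00 mm³, ΣAy_c = 2509100.00 mm³.
x_c = 1570900.00/13660.00 = 115.00 mm; y_c = 2509100.00/13660.00 = 183.68 mm.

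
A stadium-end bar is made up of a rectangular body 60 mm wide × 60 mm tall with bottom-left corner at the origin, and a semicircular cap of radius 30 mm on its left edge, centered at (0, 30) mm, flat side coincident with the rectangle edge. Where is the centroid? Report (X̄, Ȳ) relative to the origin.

X̄ = 17.95 mm, Ȳ = 30.00 mm

Part | A | x̄ᵢ | ȳᵢ | A·x̄ᵢ | A·ȳᵢ
rectangular body | 3600.00 | 30.00 | 30.00 | 108000.00 | 108000.00
semicircular end | 1413.72 | -12.73 | 30.00 | -18000.00 | 42411.50
Σ | 5013.72 |  |  | 90000.00 | 150411.50
X̄ = 90000.00 / 5013.72 = 17.95 mm
Ȳ = 150411.50 / 5013.72 = 30.00 mm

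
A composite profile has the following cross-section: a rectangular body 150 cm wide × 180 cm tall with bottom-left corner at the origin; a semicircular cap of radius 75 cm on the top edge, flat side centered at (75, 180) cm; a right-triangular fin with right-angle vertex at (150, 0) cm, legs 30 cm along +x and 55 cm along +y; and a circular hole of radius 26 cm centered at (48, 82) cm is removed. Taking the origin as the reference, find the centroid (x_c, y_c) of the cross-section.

rectangular body: A = 150 × 180 = 27000.00, centroid at (75.00, 90.00).
semicircular top: A = ½π·75² = 8835.73, centroid at (75.00, 211.83).
triangular fin: A = ½·30·55 = 825.00, centroid at (160.00, 18.33).
hole: A = −π·26² = -2123.72, centroid at (48.00, 82.00).
ΣA = 34537.01 cm², ΣAx_c = 2717741.30 cm³, ΣAy_c = 4142661.52 cm³.
x_c = 2717741.30/34537.01 = 78.69 cm; y_c = 4142661.52/34537.01 = 119.95 cm.

x_c = 78.69 cm, y_c = 119.95 cm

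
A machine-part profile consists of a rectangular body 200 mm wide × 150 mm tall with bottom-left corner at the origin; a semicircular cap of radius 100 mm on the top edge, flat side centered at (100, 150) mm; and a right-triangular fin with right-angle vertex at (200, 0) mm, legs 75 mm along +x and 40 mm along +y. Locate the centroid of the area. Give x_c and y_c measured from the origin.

x_c = 103.97 mm, y_c = 112.12 mm

Part | A | x̄ᵢ | ȳᵢ | A·x̄ᵢ | A·ȳᵢ
rectangular body | 30000.00 | 100.00 | 75.00 | 3000000.00 | 2250000.00
semicircular top | 15707.96 | 100.00 | 192.44 | 1570796.33 | 3022861.16
triangular fin | 1500.00 | 225.00 | 13.33 | 337500.00 | 20000.00
Σ | 47207.96 |  |  | 4908296.33 | 5292861.16
x_c = 4908296.33 / 47207.96 = 103.97 mm
y_c = 5292861.16 / 47207.96 = 112.12 mm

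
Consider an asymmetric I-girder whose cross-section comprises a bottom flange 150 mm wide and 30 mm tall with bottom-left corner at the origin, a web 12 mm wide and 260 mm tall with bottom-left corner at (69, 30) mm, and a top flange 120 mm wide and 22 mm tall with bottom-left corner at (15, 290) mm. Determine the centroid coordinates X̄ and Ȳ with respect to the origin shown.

X̄ = 75.00 mm, Ȳ = 132.68 mm

bottom flange: A = 150 × 30 = 4500.00, centroid at (75.00, 15.00).
web: A = 12 × 260 = 3120.00, centroid at (75.00, 160.00).
top flange: A = 120 × 22 = 2640.00, centroid at (75.00, 301.00).
ΣA = 10260.00 mm², ΣAX̄ = 769500.00 mm³, ΣAȲ = 1361340.00 mm³.
X̄ = 769500.00/10260.00 = 75.00 mm; Ȳ = 1361340.00/10260.00 = 132.68 mm.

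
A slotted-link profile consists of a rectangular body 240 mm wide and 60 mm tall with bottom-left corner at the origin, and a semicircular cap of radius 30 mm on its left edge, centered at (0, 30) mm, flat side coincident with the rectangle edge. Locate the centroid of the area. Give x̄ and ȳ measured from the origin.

x̄ = 108.13 mm, ȳ = 30.00 mm

rectangular body: A = 240 × 60 = 14400.00, centroid at (120.00, 30.00).
semicircular end: A = ½π·30² = 1413.72, centroid at (-12.73, 30.00).
ΣA = 15813.72 mm², ΣAx̄ = 1710000.00 mm³, ΣAȳ = 474411.50 mm³.
x̄ = 1710000.00/15813.72 = 108.13 mm; ȳ = 474411.50/15813.72 = 30.00 mm.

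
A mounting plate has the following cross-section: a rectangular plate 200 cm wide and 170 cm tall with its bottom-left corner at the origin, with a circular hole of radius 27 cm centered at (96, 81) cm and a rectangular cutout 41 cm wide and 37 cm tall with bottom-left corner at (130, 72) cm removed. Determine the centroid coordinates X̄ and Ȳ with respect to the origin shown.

X̄ = 97.77 cm, Ȳ = 85.03 cm

Part | A | x̄ᵢ | ȳᵢ | A·x̄ᵢ | A·ȳᵢ
plate | 34000.00 | 100.00 | 85.00 | 3400000.00 | 2890000.00
hole 1 | -2290.22 | 96.00 | 81.00 | -219861.22 | -185507.90
hole 2 | -1517.00 | 150.50 | 90.50 | -228308.50 | -137288.50
Σ | 30192.78 |  |  | 2951830.28 | 2567203.60
X̄ = 2951830.28 / 30192.78 = 97.77 cm
Ȳ = 2567203.60 / 30192.78 = 85.03 cm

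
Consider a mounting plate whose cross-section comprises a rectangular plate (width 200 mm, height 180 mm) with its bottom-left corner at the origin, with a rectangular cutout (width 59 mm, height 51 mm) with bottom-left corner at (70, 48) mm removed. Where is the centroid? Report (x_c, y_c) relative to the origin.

plate: A = 200 × 180 = 36000.00, centroid at (100.00, 90.00).
hole: A = −(59 × 51) = -3009.00, centroid at (99.50, 73.50).
ΣA = 32991.00 mm², ΣAx_c = 3300604.50 mm³, ΣAy_c = 3018838.50 mm³.
x_c = 3300604.50/32991.00 = 100.05 mm; y_c = 3018838.50/32991.00 = 91.50 mm.

x_c = 100.05 mm, y_c = 91.50 mm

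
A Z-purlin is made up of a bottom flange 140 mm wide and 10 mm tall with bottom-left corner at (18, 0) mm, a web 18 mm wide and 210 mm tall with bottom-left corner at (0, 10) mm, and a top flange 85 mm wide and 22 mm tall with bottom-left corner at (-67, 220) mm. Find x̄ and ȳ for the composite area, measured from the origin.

x̄ = 15.80 mm, ȳ = 123.92 mm

bottom flange: A = 140 × 10 = 1400.00, centroid at (88.00, 5.00).
web: A = 18 × 210 = 3780.00, centroid at (9.00, 115.00).
top flange: A = 85 × 22 = 1870.00, centroid at (-24.50, 231.00).
ΣA = 7050.00 mm², ΣAx̄ = 111405.00 mm³, ΣAȳ = 873670.00 mm³.
x̄ = 111405.00/7050.00 = 15.80 mm; ȳ = 873670.00/7050.00 = 123.92 mm.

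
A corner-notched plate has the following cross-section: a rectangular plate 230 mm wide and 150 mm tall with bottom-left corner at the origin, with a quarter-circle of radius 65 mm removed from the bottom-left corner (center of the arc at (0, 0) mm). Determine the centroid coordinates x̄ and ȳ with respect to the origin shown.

Part | A | x̄ᵢ | ȳᵢ | A·x̄ᵢ | A·ȳᵢ
plate | 34500.00 | 115.00 | 75.00 | 3967500.00 | 2587500.00
removed quarter-circle | -3318.31 | 27.59 | 27.59 | -91541.67 | -91541.67
Σ | 31181.69 |  |  | 3875958.33 | 2495958.33
x̄ = 3875958.33 / 31181.69 = 124.30 mm
ȳ = 2495958.33 / 31181.69 = 80.05 mm

x̄ = 124.30 mm, ȳ = 80.05 mm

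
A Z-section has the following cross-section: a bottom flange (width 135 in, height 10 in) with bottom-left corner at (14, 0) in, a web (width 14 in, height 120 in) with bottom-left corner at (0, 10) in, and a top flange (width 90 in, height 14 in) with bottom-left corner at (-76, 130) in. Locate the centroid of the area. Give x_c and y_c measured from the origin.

x_c = 19.28 in, y_c = 69.22 in

bottom flange: A = 135 × 10 = 1350.00, centroid at (81.50, 5.00).
web: A = 14 × 120 = 1680.00, centroid at (7.00, 70.00).
top flange: A = 90 × 14 = 1260.00, centroid at (-31.00, 137.00).
ΣA = 4290.00 in²
ΣAx_c = (1350.00)(81.50) + (1680.00)(7.00) + (1260.00)(-31.00) = 82725.00 in³
ΣAy_c = (1350.00)(5.00) + (1680.00)(70.00) + (1260.00)(137.00) = 296970.00 in³
x_c = 82725.00 / 4290.00 = 19.28 in
y_c = 296970.00 / 4290.00 = 69.22 in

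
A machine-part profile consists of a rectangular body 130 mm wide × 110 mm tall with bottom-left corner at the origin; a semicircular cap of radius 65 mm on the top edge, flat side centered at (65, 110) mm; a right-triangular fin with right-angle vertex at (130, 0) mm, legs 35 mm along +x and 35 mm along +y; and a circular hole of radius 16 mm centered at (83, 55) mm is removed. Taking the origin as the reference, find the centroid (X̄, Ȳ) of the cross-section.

X̄ = 66.57 mm, Ȳ = 80.14 mm

Part | A | x̄ᵢ | ȳᵢ | A·x̄ᵢ | A·ȳᵢ
rectangular body | 14300.00 | 65.00 | 55.00 | 929500.00 | 786500.00
semicircular top | 6636.61 | 65.00 | 137.59 | 431379.94 | 913110.93
triangular fin | 612.50 | 141.67 | 11.67 | 86770.83 | 7145.83
hole | -804.25 | 83.00 | 55.00 | -66752.56 | -44233.62
Σ | 20744.87 |  |  | 1380898.21 | 1662523.13
X̄ = 1380898.21 / 20744.87 = 66.57 mm
Ȳ = 1662523.13 / 20744.87 = 80.14 mm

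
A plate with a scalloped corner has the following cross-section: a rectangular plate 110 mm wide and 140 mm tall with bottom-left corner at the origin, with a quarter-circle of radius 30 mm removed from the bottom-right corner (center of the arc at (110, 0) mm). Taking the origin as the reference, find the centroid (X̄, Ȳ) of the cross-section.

X̄ = 52.97 mm, Ȳ = 72.76 mm

Part | A | x̄ᵢ | ȳᵢ | A·x̄ᵢ | A·ȳᵢ
plate | 15400.00 | 55.00 | 70.00 | 847000.00 | 1078000.00
removed quarter-circle | -706.86 | 97.27 | 12.73 | -68754.42 | -9000.00
Σ | 14693.14 |  |  | 778245.58 | 1069000.00
X̄ = 778245.58 / 14693.14 = 52.97 mm
Ȳ = 1069000.00 / 14693.14 = 72.76 mm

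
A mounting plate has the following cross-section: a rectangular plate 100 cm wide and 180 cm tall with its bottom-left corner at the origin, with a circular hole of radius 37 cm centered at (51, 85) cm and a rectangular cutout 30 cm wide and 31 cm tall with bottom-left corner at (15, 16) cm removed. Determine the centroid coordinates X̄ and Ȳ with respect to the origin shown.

plate: A = 100 × 180 = 18000.00, centroid at (50.00, 90.00).
hole 1: A = −π·37² = -4300.84, centroid at (51.00, 85.00).
hole 2: A = −(30 × 31) = -930.00, centroid at (30.00, 31.50).
ΣA = 12769.16 cm², ΣAX̄ = 652757.14 cm³, ΣAȲ = 1225133.57 cm³.
X̄ = 652757.14/12769.16 = 51.12 cm; Ȳ = 1225133.57/12769.16 = 95.94 cm.

X̄ = 51.12 cm, Ȳ = 95.94 cm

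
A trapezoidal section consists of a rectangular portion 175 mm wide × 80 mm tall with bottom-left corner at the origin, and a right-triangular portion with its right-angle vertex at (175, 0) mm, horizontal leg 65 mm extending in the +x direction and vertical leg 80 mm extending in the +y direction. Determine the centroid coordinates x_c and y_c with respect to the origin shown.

rectangular portion: A = 175 × 80 = 14000.00, centroid at (87.50, 40.00).
triangular portion: A = ½·65·80 = 2600.00, centroid at (196.67, 26.67).
ΣA = 16600.00 mm²
ΣAx_c = (14000.00)(87.50) + (2600.00)(196.67) = 1736333.33 mm³
ΣAy_c = (14000.00)(40.00) + (2600.00)(26.67) = 629333.33 mm³
x_c = 1736333.33 / 16600.00 = 104.60 mm
y_c = 629333.33 / 16600.00 = 37.91 mm

x_c = 104.60 mm, y_c = 37.91 mm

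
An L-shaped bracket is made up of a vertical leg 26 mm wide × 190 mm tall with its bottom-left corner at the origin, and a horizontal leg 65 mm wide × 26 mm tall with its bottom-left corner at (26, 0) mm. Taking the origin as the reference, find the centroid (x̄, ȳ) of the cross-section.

Part | A | x̄ᵢ | ȳᵢ | A·x̄ᵢ | A·ȳᵢ
vertical leg | 4940.00 | 13.00 | 95.00 | 64220.00 | 469300.00
horizontal leg | 1690.00 | 58.50 | 13.00 | 98865.00 | 21970.00
Σ | 6630.00 |  |  | 163085.00 | 491270.00
x̄ = 163085.00 / 6630.00 = 24.60 mm
ȳ = 491270.00 / 6630.00 = 74.10 mm

x̄ = 24.60 mm, ȳ = 74.10 mm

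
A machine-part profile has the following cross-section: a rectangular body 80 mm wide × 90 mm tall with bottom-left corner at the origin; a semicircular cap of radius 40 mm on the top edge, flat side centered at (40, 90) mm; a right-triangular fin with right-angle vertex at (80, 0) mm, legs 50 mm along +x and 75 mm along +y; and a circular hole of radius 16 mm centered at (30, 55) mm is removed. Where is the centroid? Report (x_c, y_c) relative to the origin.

x_c = 50.60 mm, y_c = 55.22 mm

rectangular body: A = 80 × 90 = 7200.00, centroid at (40.00, 45.00).
semicircular top: A = ½π·40² = 2513.27, centroid at (40.00, 106.98).
triangular fin: A = ½·50·75 = 1875.00, centroid at (96.67, 25.00).
hole: A = −π·16² = -804.25, centroid at (30.00, 55.00).
ΣA = 10784.03 mm², ΣAx_c = 545653.53 mm³, ΣAy_c = 595502.71 mm³.
x_c = 545653.53/10784.03 = 50.60 mm; y_c = 595502.71/10784.03 = 55.22 mm.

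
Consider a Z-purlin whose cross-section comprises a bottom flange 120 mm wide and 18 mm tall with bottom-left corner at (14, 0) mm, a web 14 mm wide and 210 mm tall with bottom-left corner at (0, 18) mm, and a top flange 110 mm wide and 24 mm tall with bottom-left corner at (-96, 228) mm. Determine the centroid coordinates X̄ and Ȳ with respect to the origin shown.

X̄ = 9.33 mm, Ȳ = 131.09 mm

bottom flange: A = 120 × 18 = 2160.00, centroid at (74.00, 9.00).
web: A = 14 × 210 = 2940.00, centroid at (7.00, 123.00).
top flange: A = 110 × 24 = 2640.00, centroid at (-41.00, 240.00).
ΣA = 7740.00 mm²
ΣAX̄ = (2160.00)(74.00) + (2940.00)(7.00) + (2640.00)(-41.00) = 72180.00 mm³
ΣAȲ = (2160.00)(9.00) + (2940.00)(123.00) + (2640.00)(240.00) = 1014660.00 mm³
X̄ = 72180.00 / 7740.00 = 9.33 mm
Ȳ = 1014660.00 / 7740.00 = 131.09 mm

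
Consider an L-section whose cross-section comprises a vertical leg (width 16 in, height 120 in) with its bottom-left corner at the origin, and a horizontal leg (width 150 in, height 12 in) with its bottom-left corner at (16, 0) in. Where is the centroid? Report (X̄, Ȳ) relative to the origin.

Part | A | x̄ᵢ | ȳᵢ | A·x̄ᵢ | A·ȳᵢ
vertical leg | 1920.00 | 8.00 | 60.00 | 15360.00 | 115200.00
horizontal leg | 1800.00 | 91.00 | 6.00 | 163800.00 | 10800.00
Σ | 3720.00 |  |  | 179160.00 | 126000.00
X̄ = 179160.00 / 3720.00 = 48.16 in
Ȳ = 126000.00 / 3720.00 = 33.87 in

X̄ = 48.16 in, Ȳ = 33.87 in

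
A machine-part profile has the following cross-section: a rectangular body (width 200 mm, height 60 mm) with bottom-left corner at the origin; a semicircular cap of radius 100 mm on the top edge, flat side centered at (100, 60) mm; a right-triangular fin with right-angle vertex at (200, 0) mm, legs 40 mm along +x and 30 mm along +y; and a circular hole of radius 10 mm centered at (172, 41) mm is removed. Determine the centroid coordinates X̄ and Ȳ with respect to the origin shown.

rectangular body: A = 200 × 60 = 12000.00, centroid at (100.00, 30.00).
semicircular top: A = ½π·100² = 15707.96, centroid at (100.00, 102.44).
triangular fin: A = ½·40·30 = 600.00, centroid at (213.33, 10.00).
hole: A = −π·10² = -314.16, centroid at (172.00, 41.00).
ΣA = 27993.80 mm²
ΣAX̄ = (12000.00)(100.00) + (15707.96)(100.00) + (600.00)(213.33) + (-314.16)(172.00) = 2844760.93 mm³
ΣAȲ = (12000.00)(30.00) + (15707.96)(102.44) + (600.00)(10.00) + (-314.16)(41.00) = 1962263.93 mm³
X̄ = 2844760.93 / 27993.80 = 101.62 mm
Ȳ = 1962263.93 / 27993.80 = 70.10 mm

X̄ = 101.62 mm, Ȳ = 70.10 mm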